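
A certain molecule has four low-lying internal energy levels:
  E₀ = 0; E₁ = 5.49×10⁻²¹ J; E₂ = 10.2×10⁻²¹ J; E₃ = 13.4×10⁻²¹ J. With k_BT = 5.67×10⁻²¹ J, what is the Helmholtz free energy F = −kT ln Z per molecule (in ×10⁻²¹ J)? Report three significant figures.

-2.80 ×10⁻²¹ J

Eᵢ/kT = 0, 0.96825, 1.7989, 2.3633.
Z = Σ e^(−Eᵢ/kT) = e^(−0) + e^(−0.96825) + e^(−1.7989) + e^(−2.3633) = 1.0000 + 0.37975 + 0.16548 + 0.094109 = 1.6393.
F = −kT ln Z = −5.67 × ln(1.6393) = −5.67 × 0.49427 = -2.80 ×10⁻²¹ J.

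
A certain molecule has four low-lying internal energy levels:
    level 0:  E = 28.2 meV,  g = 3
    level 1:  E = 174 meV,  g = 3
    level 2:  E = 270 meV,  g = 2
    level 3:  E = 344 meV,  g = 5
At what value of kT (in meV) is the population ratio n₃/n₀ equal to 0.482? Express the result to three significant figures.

n₃/n₀ = (g₃/g₀) exp[−(E₃−E₀)/kT] = 0.482.
⇒ (E₃−E₀)/kT = ln((5/3)/0.482) = ln(3.4578) = 1.2406.
kT = 315.8 meV / 1.2406 = 255 meV.

255 meV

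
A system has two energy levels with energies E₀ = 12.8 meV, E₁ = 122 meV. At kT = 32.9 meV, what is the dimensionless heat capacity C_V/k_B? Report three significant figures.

Eᵢ/kT = 0.38906, 3.7082.
Z = Σ e^(−Eᵢ/kT) = e^(−0.38906) + e^(−3.7082) = 0.67769 + 0.024522 = 0.70221.
⟨E⟩ = 16.613 meV, ⟨E²⟩ = 677.89 meV².
C_V/k_B = (⟨E²⟩ − ⟨E⟩²)/(kT)² = (677.89 − 275.99)/1082.4 = 0.371.

0.371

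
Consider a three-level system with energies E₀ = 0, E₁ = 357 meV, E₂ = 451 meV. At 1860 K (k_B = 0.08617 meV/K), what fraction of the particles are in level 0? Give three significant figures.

k_BT = 0.08617 × 1860 K = 160.28 meV.
Eᵢ/kT = 0, 2.2274, 2.8138.
Z = Σ e^(−Eᵢ/kT) = e^(−0) + e^(−2.2274) + e^(−2.8138) = 1.0000 + 0.10781 + 0.059977 = 1.1678.
P₀ = e^(−E₀/kT) / Z = 1.0000/1.1678 = 0.856.

0.856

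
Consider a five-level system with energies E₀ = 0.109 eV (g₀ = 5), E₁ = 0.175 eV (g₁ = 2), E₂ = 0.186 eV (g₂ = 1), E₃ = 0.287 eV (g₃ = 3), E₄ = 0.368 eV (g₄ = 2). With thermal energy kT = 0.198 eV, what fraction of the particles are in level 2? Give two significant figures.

0.076

Eᵢ/kT = 0.5505, 0.8838, 0.9394, 1.449, 1.859.
Z = Σ gᵢe^(−Eᵢ/kT) = 5·e^(−0.5505) + 2·e^(−0.8838) + 1·e^(−0.9394) + 3·e^(−1.449) + 2·e^(−1.859) = 2.883 + 0.8264 + 0.3909 + 0.7044 + 0.3117 = 5.116.
P₂ = g₂ e^(−E₂/kT) / Z = 0.3909/5.116 = 0.076.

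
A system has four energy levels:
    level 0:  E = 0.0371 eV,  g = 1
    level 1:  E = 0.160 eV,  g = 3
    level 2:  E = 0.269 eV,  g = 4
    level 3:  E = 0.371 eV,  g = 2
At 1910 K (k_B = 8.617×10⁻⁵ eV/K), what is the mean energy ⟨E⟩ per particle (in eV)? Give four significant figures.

0.1707 eV

k_BT = 8.617×10⁻⁵ × 1910 K = 0.164585 eV.
Eᵢ/kT = 0.225415, 0.972142, 1.63441, 2.25415.
Z = Σ gᵢe^(−Eᵢ/kT) = 1·e^(−0.225415) + 3·e^(−0.972142) + 4·e^(−1.63441) + 2·e^(−2.25415) = 0.798185 + 1.13482 + 0.780270 + 0.209925 = 2.92320.
⟨E⟩ = Σ Eᵢ gᵢe^(−Eᵢ/kT) / Z = (0.0371·0.798185 + 0.160·1.13482 + 0.269·0.780270 + 0.371·0.209925) / 2.92320 = 0.1707 eV.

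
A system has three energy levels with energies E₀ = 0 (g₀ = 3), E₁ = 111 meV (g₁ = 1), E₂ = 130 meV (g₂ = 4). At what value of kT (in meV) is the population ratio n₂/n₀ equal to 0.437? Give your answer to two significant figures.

n₂/n₀ = (g₂/g₀) exp[−(E₂−E₀)/kT] = 0.437.
⇒ (E₂−E₀)/kT = ln((4/3)/0.437) = ln(3.051) = 1.115.
kT = 130 meV / 1.115 = 120 meV.

120 meV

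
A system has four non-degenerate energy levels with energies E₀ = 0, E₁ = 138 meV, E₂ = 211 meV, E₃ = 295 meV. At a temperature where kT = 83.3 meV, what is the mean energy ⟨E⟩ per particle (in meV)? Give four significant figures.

39.74 meV

Eᵢ/kT = 0, 1.65666, 2.53301, 3.54142.
Z = Σ e^(−Eᵢ/kT) = e^(−0) + e^(−1.65666) + e^(−2.53301) + e^(−3.54142) = 1.00000 + 0.190775 + 0.0794196 + 0.0289722 = 1.29917.
⟨E⟩ = Σ Eᵢ e^(−Eᵢ/kT) / Z = (0·1.00000 + 138·0.190775 + 211·0.0794196 + 295·0.0289722) / 1.29917 = 39.74 meV.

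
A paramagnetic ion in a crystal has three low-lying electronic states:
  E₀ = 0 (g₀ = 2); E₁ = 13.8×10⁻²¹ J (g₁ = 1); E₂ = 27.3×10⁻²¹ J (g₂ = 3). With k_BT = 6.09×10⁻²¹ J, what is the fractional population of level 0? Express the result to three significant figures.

0.936

Eᵢ/kT = 0, 2.2660, 4.4828.
Z = Σ gᵢe^(−Eᵢ/kT) = 2·e^(−0) + 1·e^(−2.2660) + 3·e^(−4.4828) = 2.0000 + 0.10373 + 0.033905 = 2.1376.
P₀ = g₀ e^(−E₀/kT) / Z = 2.0000/2.1376 = 0.936.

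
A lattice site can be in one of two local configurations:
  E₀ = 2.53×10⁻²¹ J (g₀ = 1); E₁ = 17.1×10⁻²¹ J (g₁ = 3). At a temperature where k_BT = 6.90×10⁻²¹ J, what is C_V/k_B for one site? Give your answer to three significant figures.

0.871

Eᵢ/kT = 0.36667, 2.4783.
Z = Σ gᵢe^(−Eᵢ/kT) = 1·e^(−0.36667) + 3·e^(−2.4783) = 0.69304 + 0.25166 = 0.94470.
⟨E⟩ = 6.4113, ⟨E²⟩ = 82.591.
C_V/k_B = (⟨E²⟩ − ⟨E⟩²)/(kT)² = (82.591 − 41.105)/47.610 = 0.871.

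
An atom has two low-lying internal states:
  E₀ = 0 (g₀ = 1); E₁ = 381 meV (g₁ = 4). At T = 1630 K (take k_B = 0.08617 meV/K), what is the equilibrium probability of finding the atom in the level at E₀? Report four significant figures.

0.7902

k_BT = 0.08617 × 1630 K = 140.457 meV.
Eᵢ/kT = 0, 2.71257.
Z = Σ gᵢe^(−Eᵢ/kT) = 1·e^(−0) + 4·e^(−2.71257) = 1.00000 + 0.265464 = 1.26546.
P₀ = g₀ e^(−E₀/kT) / Z = 1.00000/1.26546 = 0.7902.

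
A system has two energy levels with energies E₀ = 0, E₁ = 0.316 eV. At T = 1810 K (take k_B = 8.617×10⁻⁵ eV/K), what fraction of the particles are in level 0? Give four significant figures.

0.8835

k_BT = 8.617×10⁻⁵ × 1810 K = 0.155968 eV.
Eᵢ/kT = 0, 2.02606.
Z = Σ e^(−Eᵢ/kT) = e^(−0) + e^(−2.02606) = 1.00000 + 0.131854 = 1.13185.
P₀ = e^(−E₀/kT) / Z = 1.00000/1.13185 = 0.8835.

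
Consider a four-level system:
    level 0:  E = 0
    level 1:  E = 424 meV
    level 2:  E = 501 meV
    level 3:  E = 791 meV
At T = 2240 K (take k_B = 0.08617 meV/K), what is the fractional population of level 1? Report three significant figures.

k_BT = 0.08617 × 2240 K = 193.02 meV.
Eᵢ/kT = 0, 2.1967, 2.5956, 4.0980.
Z = Σ e^(−Eᵢ/kT) = e^(−0) + e^(−2.1967) + e^(−2.5956) + e^(−4.0980) = 1.0000 + 0.11117 + 0.074601 + 0.016606 = 1.2024.
P₁ = e^(−E₁/kT) / Z = 0.11117/1.2024 = 0.0925.

0.0925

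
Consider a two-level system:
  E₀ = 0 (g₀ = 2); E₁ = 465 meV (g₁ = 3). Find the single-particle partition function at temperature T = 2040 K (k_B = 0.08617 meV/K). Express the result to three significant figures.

k_BT = 0.08617 × 2040 K = 175.79 meV.
Eᵢ/kT = 0, 2.6452.
Z = Σ gᵢe^(−Eᵢ/kT) = 2·e^(−0) + 3·e^(−2.6452) = 2.0000 + 0.21297 = 2.2130.

Z = 2.21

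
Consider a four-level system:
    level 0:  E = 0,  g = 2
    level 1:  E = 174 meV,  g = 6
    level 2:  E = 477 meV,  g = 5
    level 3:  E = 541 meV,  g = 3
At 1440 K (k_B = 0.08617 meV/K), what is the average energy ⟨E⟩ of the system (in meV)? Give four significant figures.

k_BT = 0.08617 × 1440 K = 124.085 meV.
Eᵢ/kT = 0, 1.40226, 3.84414, 4.35991.
Z = Σ gᵢe^(−Eᵢ/kT) = 2·e^(−0) + 6·e^(−1.40226) + 5·e^(−3.84414) + 3·e^(−4.35991) = 2.00000 + 1.47624 + 0.107024 + 0.0383386 = 3.62160.
⟨E⟩ = Σ Eᵢ gᵢe^(−Eᵢ/kT) / Z = (0·2.00000 + 174·1.47624 + 477·0.107024 + 541·0.0383386) / 3.62160 = 90.75 meV.

90.75 meV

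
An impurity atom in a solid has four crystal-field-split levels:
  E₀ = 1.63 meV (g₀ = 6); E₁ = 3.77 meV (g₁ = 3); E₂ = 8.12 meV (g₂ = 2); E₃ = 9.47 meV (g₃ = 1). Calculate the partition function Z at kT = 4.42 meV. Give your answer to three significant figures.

Z = 5.86

Eᵢ/kT = 0.36878, 0.85294, 1.8371, 2.1425.
Z = Σ gᵢe^(−Eᵢ/kT) = 6·e^(−0.36878) + 3·e^(−0.85294) + 2·e^(−1.8371) + 1·e^(−2.1425) = 4.1495 + 1.2785 + 0.31856 + 0.11736 = 5.8639.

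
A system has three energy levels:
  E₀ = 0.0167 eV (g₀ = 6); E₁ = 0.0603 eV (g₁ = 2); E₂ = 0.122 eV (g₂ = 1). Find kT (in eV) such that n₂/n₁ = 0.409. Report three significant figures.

0.307 eV

n₂/n₁ = (g₂/g₁) exp[−(E₂−E₁)/kT] = 0.409.
⇒ (E₂−E₁)/kT = ln((1/2)/0.409) = ln(1.2225) = 0.20090.
kT = 0.0617 eV / 0.20090 = 0.307 eV.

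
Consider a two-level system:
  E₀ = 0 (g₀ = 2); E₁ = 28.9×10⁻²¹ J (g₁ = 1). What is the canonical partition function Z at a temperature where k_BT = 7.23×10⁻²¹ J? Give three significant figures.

Eᵢ/kT = 0, 3.9972.
Z = Σ gᵢe^(−Eᵢ/kT) = 2·e^(−0) + 1·e^(−3.9972) = 2.0000 + 0.018367 = 2.0184.

Z = 2.02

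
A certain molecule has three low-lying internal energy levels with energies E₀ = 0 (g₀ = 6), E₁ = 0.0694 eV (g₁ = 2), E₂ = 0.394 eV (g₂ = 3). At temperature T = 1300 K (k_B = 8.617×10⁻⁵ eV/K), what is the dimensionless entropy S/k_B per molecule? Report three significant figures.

k_BT = 8.617×10⁻⁵ × 1300 K = 0.11202 eV.
Eᵢ/kT = 0, 0.61953, 3.5172.
Z = Σ gᵢe^(−Eᵢ/kT) = 6·e^(−0) + 2·e^(−0.61953) + 3·e^(−3.5172) = 6.0000 + 1.0764 + 0.089047 = 7.1654.
⟨E⟩ = Σ EᵢPᵢ = 0.015322 eV.
S/k_B = ln Z + ⟨E⟩/kT = ln(7.1654) + 0.015322/0.11202 = 1.9693 + 0.13678 = 2.11.

2.11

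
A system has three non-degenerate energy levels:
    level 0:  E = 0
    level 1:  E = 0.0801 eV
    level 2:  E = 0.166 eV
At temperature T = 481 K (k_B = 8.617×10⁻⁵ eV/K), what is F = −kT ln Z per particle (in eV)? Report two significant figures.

-0.0063 eV

k_BT = 8.617×10⁻⁵ × 481 K = 0.04145 eV.
Eᵢ/kT = 0, 1.932, 4.005.
Z = Σ e^(−Eᵢ/kT) = e^(−0) + e^(−1.932) + e^(−4.005) = 1.000 + 0.1449 + 0.01822 = 1.163.
F = −kT ln Z = −0.04145 × ln(1.163) = −0.04145 × 0.1510 = -0.0063 eV.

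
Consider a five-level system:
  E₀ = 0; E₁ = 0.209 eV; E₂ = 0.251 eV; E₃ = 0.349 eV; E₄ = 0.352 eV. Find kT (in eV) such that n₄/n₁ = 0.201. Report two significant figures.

0.089 eV

n₄/n₁ = exp[−(E₄−E₁)/kT] = 0.201.
⇒ (E₄−E₁)/kT = ln(1/0.201) = ln(4.975) = 1.604.
kT = 0.143 eV / 1.604 = 0.089 eV.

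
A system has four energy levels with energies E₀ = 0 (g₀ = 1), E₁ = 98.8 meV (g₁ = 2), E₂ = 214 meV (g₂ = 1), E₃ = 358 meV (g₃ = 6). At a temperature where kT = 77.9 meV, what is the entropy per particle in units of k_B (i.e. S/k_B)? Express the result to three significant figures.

Eᵢ/kT = 0, 1.2683, 2.7471, 4.5956.
Z = Σ gᵢe^(−Eᵢ/kT) = 1·e^(−0) + 2·e^(−1.2683) + 1·e^(−2.7471) + 6·e^(−4.5956) = 1.0000 + 0.56262 + 0.064114 + 0.060577 = 1.6873.
⟨E⟩ = Σ EᵢPᵢ = 53.929 meV.
S/k_B = ln Z + ⟨E⟩/kT = ln(1.6873) + 53.929/77.9 = 0.52313 + 0.69228 = 1.22.

1.22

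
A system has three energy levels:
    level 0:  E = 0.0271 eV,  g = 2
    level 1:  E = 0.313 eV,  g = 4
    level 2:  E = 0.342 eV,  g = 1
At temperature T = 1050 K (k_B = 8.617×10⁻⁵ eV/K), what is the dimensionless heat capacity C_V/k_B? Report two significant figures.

0.85

k_BT = 8.617×10⁻⁵ × 1050 K = 0.09048 eV.
Eᵢ/kT = 0.2995, 3.459, 3.780.
Z = Σ gᵢe^(−Eᵢ/kT) = 2·e^(−0.2995) + 4·e^(−3.459) + 1·e^(−3.780) = 1.482 + 0.1258 + 0.02282 = 1.631.
⟨E⟩ = 0.05355 eV, ⟨E²⟩ = 0.009860 eV².
C_V/k_B = (⟨E²⟩ − ⟨E⟩²)/(kT)² = (0.009860 − 0.002868)/0.008187 = 0.85.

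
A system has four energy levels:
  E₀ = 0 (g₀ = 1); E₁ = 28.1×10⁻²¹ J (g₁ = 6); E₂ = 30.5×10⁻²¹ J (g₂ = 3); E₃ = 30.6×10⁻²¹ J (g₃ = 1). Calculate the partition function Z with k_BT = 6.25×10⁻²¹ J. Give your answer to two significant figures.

Eᵢ/kT = 0, 4.496, 4.880, 4.896.
Z = Σ gᵢe^(−Eᵢ/kT) = 1·e^(−0) + 6·e^(−4.496) + 3·e^(−4.880) + 1·e^(−4.896) = 1.000 + 0.06692 + 0.02279 + 0.007476 = 1.097.

Z = 1.1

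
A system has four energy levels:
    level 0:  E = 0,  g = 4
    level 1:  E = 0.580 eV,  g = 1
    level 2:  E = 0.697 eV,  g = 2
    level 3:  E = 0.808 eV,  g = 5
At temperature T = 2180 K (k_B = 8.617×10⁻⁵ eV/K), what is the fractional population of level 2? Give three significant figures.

0.0118

k_BT = 8.617×10⁻⁵ × 2180 K = 0.18785 eV.
Eᵢ/kT = 0, 3.0876, 3.7104, 4.3013.
Z = Σ gᵢe^(−Eᵢ/kT) = 4·e^(−0) + 1·e^(−3.0876) + 2·e^(−3.7104) + 5·e^(−4.3013) = 4.0000 + 0.045611 + 0.048935 + 0.067755 = 4.1623.
P₂ = g₂ e^(−E₂/kT) / Z = 0.048935/4.1623 = 0.0118.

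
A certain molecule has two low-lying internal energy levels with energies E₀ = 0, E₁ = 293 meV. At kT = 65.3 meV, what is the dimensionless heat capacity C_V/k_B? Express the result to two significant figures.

Eᵢ/kT = 0, 4.487.
Z = Σ e^(−Eᵢ/kT) = e^(−0) + e^(−4.487) = 1.000 + 0.01125 = 1.011.
⟨E⟩ = 3.260 meV, ⟨E²⟩ = 955.3 meV².
C_V/k_B = (⟨E²⟩ − ⟨E⟩²)/(kT)² = (955.3 − 10.63)/4264 = 0.22.

0.22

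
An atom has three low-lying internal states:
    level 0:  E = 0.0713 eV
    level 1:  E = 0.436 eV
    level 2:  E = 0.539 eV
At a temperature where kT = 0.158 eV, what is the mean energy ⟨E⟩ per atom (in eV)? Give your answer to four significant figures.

Eᵢ/kT = 0.451266, 2.75949, 3.41139.
Z = Σ e^(−Eᵢ/kT) = e^(−0.451266) + e^(−2.75949) + e^(−3.41139) = 0.636821 + 0.0633241 + 0.0329953 = 0.733140.
⟨E⟩ = Σ Eᵢ e^(−Eᵢ/kT) / Z = (0.0713·0.636821 + 0.436·0.0633241 + 0.539·0.0329953) / 0.733140 = 0.1238 eV.

0.1238 eV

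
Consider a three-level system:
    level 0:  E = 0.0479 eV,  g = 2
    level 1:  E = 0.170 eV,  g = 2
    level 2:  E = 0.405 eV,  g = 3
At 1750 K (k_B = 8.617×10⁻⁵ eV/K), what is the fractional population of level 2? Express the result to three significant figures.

k_BT = 8.617×10⁻⁵ × 1750 K = 0.15080 eV.
Eᵢ/kT = 0.31764, 1.1273, 2.6857.
Z = Σ gᵢe^(−Eᵢ/kT) = 2·e^(−0.31764) + 2·e^(−1.1273) + 3·e^(−2.6857) = 1.4557 + 0.64781 + 0.20452 = 2.3080.
P₂ = g₂ e^(−E₂/kT) / Z = 0.20452/2.3080 = 0.0886.

0.0886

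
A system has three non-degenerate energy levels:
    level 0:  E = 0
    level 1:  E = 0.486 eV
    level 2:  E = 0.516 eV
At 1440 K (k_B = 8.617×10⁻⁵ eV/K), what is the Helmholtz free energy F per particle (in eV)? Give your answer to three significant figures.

k_BT = 8.617×10⁻⁵ × 1440 K = 0.12408 eV.
Eᵢ/kT = 0, 3.9168, 4.1586.
Z = Σ e^(−Eᵢ/kT) = e^(−0) + e^(−3.9168) + e^(−4.1586) = 1.0000 + 0.019905 + 0.015629 = 1.0355.
F = −kT ln Z = −0.12408 × ln(1.0355) = −0.12408 × 0.034884 = -0.00433 eV.

-0.00433 eV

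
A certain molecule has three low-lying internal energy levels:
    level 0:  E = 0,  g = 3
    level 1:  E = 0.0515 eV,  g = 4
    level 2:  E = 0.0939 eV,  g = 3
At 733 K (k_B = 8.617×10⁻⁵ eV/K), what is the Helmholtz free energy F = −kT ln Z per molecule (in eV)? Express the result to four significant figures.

k_BT = 8.617×10⁻⁵ × 733 K = 0.0631626 eV.
Eᵢ/kT = 0, 0.815356, 1.48664.
Z = Σ gᵢe^(−Eᵢ/kT) = 3·e^(−0) + 4·e^(−0.815356) + 3·e^(−1.48664) = 3.00000 + 1.76993 + 0.678394 = 5.44832.
F = −kT ln Z = −0.0631626 × ln(5.44832) = −0.0631626 × 1.69531 = -0.1071 eV.

-0.1071 eV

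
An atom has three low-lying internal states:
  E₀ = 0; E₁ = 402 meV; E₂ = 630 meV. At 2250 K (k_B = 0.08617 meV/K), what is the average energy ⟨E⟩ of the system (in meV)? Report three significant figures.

64.4 meV

k_BT = 0.08617 × 2250 K = 193.88 meV.
Eᵢ/kT = 0, 2.0734, 3.2494.
Z = Σ e^(−Eᵢ/kT) = e^(−0) + e^(−2.0734) + e^(−3.2494) = 1.0000 + 0.12576 + 0.038797 = 1.1646.
⟨E⟩ = Σ Eᵢ e^(−Eᵢ/kT) / Z = (0·1.0000 + 402·0.12576 + 630·0.038797) / 1.1646 = 64.4 meV.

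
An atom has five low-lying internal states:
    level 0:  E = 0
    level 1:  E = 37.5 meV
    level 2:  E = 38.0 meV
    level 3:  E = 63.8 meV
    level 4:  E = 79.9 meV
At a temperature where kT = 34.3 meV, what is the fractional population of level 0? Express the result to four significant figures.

Eᵢ/kT = 0, 1.09329, 1.10787, 1.86006, 2.32945.
Z = Σ e^(−Eᵢ/kT) = e^(−0) + e^(−1.09329) + e^(−1.10787) + e^(−1.86006) + e^(−2.32945) = 1.00000 + 0.335112 + 0.330262 + 0.155663 + 0.0973493 = 1.91839.
P₀ = e^(−E₀/kT) / Z = 1.00000/1.91839 = 0.5213.

0.5213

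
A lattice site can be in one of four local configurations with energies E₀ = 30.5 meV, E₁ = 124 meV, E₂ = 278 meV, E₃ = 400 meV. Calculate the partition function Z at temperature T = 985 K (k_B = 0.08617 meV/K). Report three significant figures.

k_BT = 0.08617 × 985 K = 84.877 meV.
Eᵢ/kT = 0.35934, 1.4609, 3.2753, 4.7127.
Z = Σ e^(−Eᵢ/kT) = e^(−0.35934) + e^(−1.4609) + e^(−3.2753) + e^(−4.7127) = 0.69814 + 0.23203 + 0.037806 + 0.0089805 = 0.97696.

Z = 0.977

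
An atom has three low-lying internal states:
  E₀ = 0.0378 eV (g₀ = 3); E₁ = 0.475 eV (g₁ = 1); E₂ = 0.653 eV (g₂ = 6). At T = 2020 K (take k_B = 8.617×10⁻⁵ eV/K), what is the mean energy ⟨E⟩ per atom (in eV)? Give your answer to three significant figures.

k_BT = 8.617×10⁻⁵ × 2020 K = 0.17406 eV.
Eᵢ/kT = 0.21717, 2.7289, 3.7516.
Z = Σ gᵢe^(−Eᵢ/kT) = 3·e^(−0.21717) + 1·e^(−2.7289) + 6·e^(−3.7516) = 2.4144 + 0.065291 + 0.14088 = 2.6206.
⟨E⟩ = Σ Eᵢ gᵢe^(−Eᵢ/kT) / Z = (0.0378·2.4144 + 0.475·0.065291 + 0.653·0.14088) / 2.6206 = 0.0818 eV.

0.0818 eV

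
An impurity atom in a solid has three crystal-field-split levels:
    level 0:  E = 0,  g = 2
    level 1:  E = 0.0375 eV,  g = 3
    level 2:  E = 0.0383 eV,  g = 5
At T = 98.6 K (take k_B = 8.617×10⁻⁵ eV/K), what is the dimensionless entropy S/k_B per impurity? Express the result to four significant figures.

0.9333

k_BT = 8.617×10⁻⁵ × 98.6 K = 0.00849636 eV.
Eᵢ/kT = 0, 4.41365, 4.50781.
Z = Σ gᵢe^(−Eᵢ/kT) = 2·e^(−0) + 3·e^(−4.41365) + 5·e^(−4.50781) = 2.00000 + 0.0363327 + 0.0551129 = 2.09145.
⟨E⟩ = Σ EᵢPᵢ = 0.00166071 eV.
S/k_B = ln Z + ⟨E⟩/kT = ln(2.09145) + 0.00166071/0.00849636 = 0.737858 + 0.195461 = 0.9333.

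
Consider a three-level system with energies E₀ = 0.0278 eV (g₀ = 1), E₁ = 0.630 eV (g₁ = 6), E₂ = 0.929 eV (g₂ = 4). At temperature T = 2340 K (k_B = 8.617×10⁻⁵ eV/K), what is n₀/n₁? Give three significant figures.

k_BT = 8.617×10⁻⁵ × 2340 K = 0.20164 eV.
n₀/n₁ = (g₀/g₁) exp[−(E₀−E₁)/kT] = (1/6) × exp(−(-0.6022 eV)/(0.20164 eV)) = (1/6) × exp(2.9865) = 3.30.

3.30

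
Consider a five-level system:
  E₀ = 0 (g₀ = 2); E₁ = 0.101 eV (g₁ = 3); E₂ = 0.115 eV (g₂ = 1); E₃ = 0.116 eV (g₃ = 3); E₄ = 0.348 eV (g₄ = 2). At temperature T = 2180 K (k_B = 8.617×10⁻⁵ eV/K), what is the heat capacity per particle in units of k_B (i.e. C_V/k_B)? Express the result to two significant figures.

k_BT = 8.617×10⁻⁵ × 2180 K = 0.1879 eV.
Eᵢ/kT = 0, 0.5375, 0.6120, 0.6173, 1.852.
Z = Σ gᵢe^(−Eᵢ/kT) = 2·e^(−0) + 3·e^(−0.5375) + 1·e^(−0.6120) + 3·e^(−0.6173) + 2·e^(−1.852) = 2.000 + 1.753 + 0.5423 + 1.618 + 0.3138 = 6.227.
⟨E⟩ = 0.08613 eV, ⟨E²⟩ = 0.01362 eV².
C_V/k_B = (⟨E²⟩ − ⟨E⟩²)/(kT)² = (0.01362 − 0.007418)/0.03531 = 0.18.

0.18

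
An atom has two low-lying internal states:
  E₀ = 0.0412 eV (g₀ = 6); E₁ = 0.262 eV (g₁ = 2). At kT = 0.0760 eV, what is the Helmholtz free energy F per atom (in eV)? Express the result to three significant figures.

-0.0963 eV

Eᵢ/kT = 0.54211, 3.4474.
Z = Σ gᵢe^(−Eᵢ/kT) = 6·e^(−0.54211) + 2·e^(−3.4474) = 3.4891 + 0.063657 = 3.5528.
F = −kT ln Z = −0.0760 × ln(3.5528) = −0.0760 × 1.2677 = -0.0963 eV.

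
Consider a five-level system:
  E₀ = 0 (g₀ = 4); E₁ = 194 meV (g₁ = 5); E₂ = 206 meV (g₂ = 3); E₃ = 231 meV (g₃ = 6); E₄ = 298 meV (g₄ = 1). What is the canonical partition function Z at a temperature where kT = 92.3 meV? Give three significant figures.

Z = 5.46

Eᵢ/kT = 0, 2.1018, 2.2319, 2.5027, 3.2286.
Z = Σ gᵢe^(−Eᵢ/kT) = 4·e^(−0) + 5·e^(−2.1018) + 3·e^(−2.2319) + 6·e^(−2.5027) + 1·e^(−3.2286) = 4.0000 + 0.61118 + 0.32197 + 0.49118 + 0.039613 = 5.4639.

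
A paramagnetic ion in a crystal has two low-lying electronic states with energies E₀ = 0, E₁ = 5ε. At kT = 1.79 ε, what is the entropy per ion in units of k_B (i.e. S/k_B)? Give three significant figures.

0.221

Eᵢ/kT = 0, 2.7933.
Z = Σ e^(−Eᵢ/kT) = e^(−0) + e^(−2.7933) = 1.0000 + 0.061219 = 1.0612.
⟨E⟩ = Σ EᵢPᵢ = 0.28844 ε.
S/k_B = ln Z + ⟨E⟩/kT = ln(1.0612) + 0.28844/1.79 = 0.059400 + 0.16114 = 0.221.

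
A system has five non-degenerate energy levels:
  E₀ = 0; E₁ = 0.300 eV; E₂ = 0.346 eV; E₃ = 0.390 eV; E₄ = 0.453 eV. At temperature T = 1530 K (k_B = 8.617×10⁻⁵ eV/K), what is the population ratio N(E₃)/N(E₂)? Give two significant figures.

k_BT = 8.617×10⁻⁵ × 1530 K = 0.1318 eV.
n₃/n₂ = exp[−(E₃−E₂)/kT] = exp(−(0.044 eV)/(0.1318 eV)) = exp(-0.3338) = 0.72.

0.72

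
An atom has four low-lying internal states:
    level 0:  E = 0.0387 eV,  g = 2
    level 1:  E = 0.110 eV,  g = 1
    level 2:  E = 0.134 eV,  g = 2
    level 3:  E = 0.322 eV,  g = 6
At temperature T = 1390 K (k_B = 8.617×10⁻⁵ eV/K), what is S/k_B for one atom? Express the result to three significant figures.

k_BT = 8.617×10⁻⁵ × 1390 K = 0.11978 eV.
Eᵢ/kT = 0.32309, 0.91835, 1.1187, 2.6883.
Z = Σ gᵢe^(−Eᵢ/kT) = 2·e^(−0.32309) + 1·e^(−0.91835) + 2·e^(−1.1187) + 6·e^(−2.6883) = 1.4478 + 0.39918 + 0.65341 + 0.40798 = 2.9084.
⟨E⟩ = Σ EᵢPᵢ = 0.10964 eV.
S/k_B = ln Z + ⟨E⟩/kT = ln(2.9084) + 0.10964/0.11978 = 1.0676 + 0.91534 = 1.98.

1.98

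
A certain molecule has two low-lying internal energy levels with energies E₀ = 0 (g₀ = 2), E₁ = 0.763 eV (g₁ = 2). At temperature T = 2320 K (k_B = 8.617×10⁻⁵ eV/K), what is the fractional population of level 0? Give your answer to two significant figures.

0.98

k_BT = 8.617×10⁻⁵ × 2320 K = 0.1999 eV.
Eᵢ/kT = 0, 3.817.
Z = Σ gᵢe^(−Eᵢ/kT) = 2·e^(−0) + 2·e^(−3.817) = 2.000 + 0.04399 = 2.044.
P₀ = g₀ e^(−E₀/kT) / Z = 2.000/2.044 = 0.98.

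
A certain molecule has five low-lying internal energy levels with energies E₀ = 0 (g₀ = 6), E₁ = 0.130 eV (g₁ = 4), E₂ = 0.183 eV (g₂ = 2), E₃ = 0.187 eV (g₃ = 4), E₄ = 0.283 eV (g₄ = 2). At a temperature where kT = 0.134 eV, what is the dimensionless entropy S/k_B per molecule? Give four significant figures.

Eᵢ/kT = 0, 0.970149, 1.36567, 1.39552, 2.11194.
Z = Σ gᵢe^(−Eᵢ/kT) = 6·e^(−0) + 4·e^(−0.970149) + 2·e^(−1.36567) + 4·e^(−1.39552) + 2·e^(−2.11194) = 6.00000 + 1.51611 + 0.510419 + 0.990817 + 0.242006 = 9.25935.
⟨E⟩ = Σ EᵢPᵢ = 0.0587807 eV.
S/k_B = ln Z + ⟨E⟩/kT = ln(9.25935) + 0.0587807/0.134 = 2.22563 + 0.438662 = 2.664.

2.664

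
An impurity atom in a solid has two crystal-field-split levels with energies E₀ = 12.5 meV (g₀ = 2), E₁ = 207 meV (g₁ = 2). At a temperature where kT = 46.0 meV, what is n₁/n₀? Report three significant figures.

0.0146

n₁/n₀ = (g₁/g₀) exp[−(E₁−E₀)/kT] = (2/2) × exp(−(194.5 meV)/(46.0 meV)) = (2/2) × exp(-4.2283) = 0.0146.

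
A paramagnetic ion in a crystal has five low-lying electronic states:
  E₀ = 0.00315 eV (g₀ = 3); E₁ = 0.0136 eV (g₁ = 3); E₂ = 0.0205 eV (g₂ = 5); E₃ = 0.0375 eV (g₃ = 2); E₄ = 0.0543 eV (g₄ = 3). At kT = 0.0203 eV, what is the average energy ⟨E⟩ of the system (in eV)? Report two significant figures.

0.014 eV

Eᵢ/kT = 0.1552, 0.6700, 1.010, 1.847, 2.675.
Z = Σ gᵢe^(−Eᵢ/kT) = 3·e^(−0.1552) + 3·e^(−0.6700) + 5·e^(−1.010) + 2·e^(−1.847) + 3·e^(−2.675) = 2.569 + 1.535 + 1.821 + 0.3154 + 0.2067 = 6.447.
⟨E⟩ = Σ Eᵢ gᵢe^(−Eᵢ/kT) / Z = (0.00315·2.569 + 0.0136·1.535 + 0.0205·1.821 + 0.0375·0.3154 + 0.0543·0.2067) / 6.447 = 0.014 eV.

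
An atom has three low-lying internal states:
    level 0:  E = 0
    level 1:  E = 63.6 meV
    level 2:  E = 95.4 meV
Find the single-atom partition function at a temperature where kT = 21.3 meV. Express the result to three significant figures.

Z = 1.06

Eᵢ/kT = 0, 2.9859, 4.4789.
Z = Σ e^(−Eᵢ/kT) = e^(−0) + e^(−2.9859) + e^(−4.4789) = 1.0000 + 0.050494 + 0.011346 = 1.0618.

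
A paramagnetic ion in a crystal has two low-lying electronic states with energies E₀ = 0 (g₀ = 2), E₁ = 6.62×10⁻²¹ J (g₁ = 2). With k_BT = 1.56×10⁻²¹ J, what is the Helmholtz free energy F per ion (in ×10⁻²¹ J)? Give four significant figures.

-1.104 ×10⁻²¹ J

Eᵢ/kT = 0, 4.24359.
Z = Σ gᵢe^(−Eᵢ/kT) = 2·e^(−0) + 2·e^(−4.24359) = 2.00000 + 0.0287119 = 2.02871.
F = −kT ln Z = −1.56 × ln(2.02871) = −1.56 × 0.707400 = -1.104 ×10⁻²¹ J.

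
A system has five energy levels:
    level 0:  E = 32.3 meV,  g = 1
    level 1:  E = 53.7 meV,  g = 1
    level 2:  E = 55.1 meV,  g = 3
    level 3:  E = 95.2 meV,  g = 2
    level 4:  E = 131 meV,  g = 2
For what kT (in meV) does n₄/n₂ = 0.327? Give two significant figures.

110 meV

n₄/n₂ = (g₄/g₂) exp[−(E₄−E₂)/kT] = 0.327.
⇒ (E₄−E₂)/kT = ln((2/3)/0.327) = ln(2.039) = 0.7125.
kT = 75.9 meV / 0.7125 = 110 meV.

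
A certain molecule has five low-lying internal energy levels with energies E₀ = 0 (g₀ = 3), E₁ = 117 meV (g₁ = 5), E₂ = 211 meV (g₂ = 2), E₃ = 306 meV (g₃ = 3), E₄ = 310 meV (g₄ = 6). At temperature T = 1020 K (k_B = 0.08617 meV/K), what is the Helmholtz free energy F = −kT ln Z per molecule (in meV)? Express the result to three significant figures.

k_BT = 0.08617 × 1020 K = 87.893 meV.
Eᵢ/kT = 0, 1.3312, 2.4006, 3.4815, 3.5270.
Z = Σ gᵢe^(−Eᵢ/kT) = 3·e^(−0) + 5·e^(−1.3312) + 2·e^(−2.4006) + 3·e^(−3.4815) + 6·e^(−3.5270) = 3.0000 + 1.3208 + 0.18133 + 0.092284 + 0.17636 = 4.7708.
F = −kT ln Z = −87.893 × ln(4.7708) = −87.893 × 1.5625 = -137 meV.

-137 meV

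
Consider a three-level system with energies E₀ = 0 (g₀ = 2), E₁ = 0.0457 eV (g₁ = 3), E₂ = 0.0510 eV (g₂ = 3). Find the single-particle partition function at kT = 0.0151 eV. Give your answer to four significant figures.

Eᵢ/kT = 0, 3.02649, 3.37748.
Z = Σ gᵢe^(−Eᵢ/kT) = 2·e^(−0) + 3·e^(−3.02649) + 3·e^(−3.37748) = 2.00000 + 0.145457 + 0.102400 = 2.24786.

Z = 2.248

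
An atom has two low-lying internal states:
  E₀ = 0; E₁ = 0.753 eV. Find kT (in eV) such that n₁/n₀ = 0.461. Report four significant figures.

n₁/n₀ = exp[−(E₁−E₀)/kT] = 0.461.
⇒ (E₁−E₀)/kT = ln(1/0.461) = ln(2.16920) = 0.774358.
kT = 0.753 eV / 0.774358 = 0.9724 eV.

0.9724 eV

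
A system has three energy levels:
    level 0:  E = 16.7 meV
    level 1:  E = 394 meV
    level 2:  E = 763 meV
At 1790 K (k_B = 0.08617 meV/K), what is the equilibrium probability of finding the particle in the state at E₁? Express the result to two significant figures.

k_BT = 0.08617 × 1790 K = 154.2 meV.
Eᵢ/kT = 0.1083, 2.555, 4.948.
Z = Σ e^(−Eᵢ/kT) = e^(−0.1083) + e^(−2.555) + e^(−4.948) = 0.8974 + 0.07769 + 0.007098 = 0.9822.
P₁ = e^(−E₁/kT) / Z = 0.07769/0.9822 = 0.079.

0.079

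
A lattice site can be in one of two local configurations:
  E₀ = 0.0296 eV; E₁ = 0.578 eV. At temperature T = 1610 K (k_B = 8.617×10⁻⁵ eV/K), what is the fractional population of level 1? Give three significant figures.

k_BT = 8.617×10⁻⁵ × 1610 K = 0.13873 eV.
Eᵢ/kT = 0.21336, 4.1664.
Z = Σ e^(−Eᵢ/kT) = e^(−0.21336) + e^(−4.1664) = 0.80787 + 0.015508 = 0.82338.
P₁ = e^(−E₁/kT) / Z = 0.015508/0.82338 = 0.0188.

0.0188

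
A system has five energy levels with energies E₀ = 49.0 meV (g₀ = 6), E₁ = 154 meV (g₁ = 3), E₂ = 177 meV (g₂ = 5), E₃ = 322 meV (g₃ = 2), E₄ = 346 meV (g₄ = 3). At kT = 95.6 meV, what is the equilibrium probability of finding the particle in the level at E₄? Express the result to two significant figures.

Eᵢ/kT = 0.5126, 1.611, 1.851, 3.368, 3.619.
Z = Σ gᵢe^(−Eᵢ/kT) = 6·e^(−0.5126) + 3·e^(−1.611) + 5·e^(−1.851) + 2·e^(−3.368) + 3·e^(−3.619) = 3.594 + 0.5991 + 0.7854 + 0.06892 + 0.08043 = 5.128.
P₄ = g₄ e^(−E₄/kT) / Z = 0.08043/5.128 = 0.016.

0.016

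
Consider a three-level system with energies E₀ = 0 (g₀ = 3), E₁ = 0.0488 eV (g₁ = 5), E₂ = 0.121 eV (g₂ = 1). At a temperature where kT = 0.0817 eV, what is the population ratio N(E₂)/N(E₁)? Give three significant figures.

0.0826

n₂/n₁ = (g₂/g₁) exp[−(E₂−E₁)/kT] = (1/5) × exp(−(0.0722 eV)/(0.0817 eV)) = (1/5) × exp(-0.88372) = 0.0826.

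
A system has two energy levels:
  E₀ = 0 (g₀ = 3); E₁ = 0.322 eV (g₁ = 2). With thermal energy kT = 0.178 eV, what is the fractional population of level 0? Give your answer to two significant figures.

0.90

Eᵢ/kT = 0, 1.809.
Z = Σ gᵢe^(−Eᵢ/kT) = 3·e^(−0) + 2·e^(−1.809) = 3.000 + 0.3276 = 3.328.
P₀ = g₀ e^(−E₀/kT) / Z = 3.000/3.328 = 0.90.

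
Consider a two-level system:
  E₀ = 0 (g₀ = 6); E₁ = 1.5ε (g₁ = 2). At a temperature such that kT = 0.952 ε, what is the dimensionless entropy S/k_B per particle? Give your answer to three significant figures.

1.96

Eᵢ/kT = 0, 1.5756.
Z = Σ gᵢe^(−Eᵢ/kT) = 6·e^(−0) + 2·e^(−1.5756) = 6.0000 + 0.41377 = 6.4138.
⟨E⟩ = Σ EᵢPᵢ = 0.096769 ε.
S/k_B = ln Z + ⟨E⟩/kT = ln(6.4138) + 0.096769/0.952 = 1.8585 + 0.10165 = 1.96.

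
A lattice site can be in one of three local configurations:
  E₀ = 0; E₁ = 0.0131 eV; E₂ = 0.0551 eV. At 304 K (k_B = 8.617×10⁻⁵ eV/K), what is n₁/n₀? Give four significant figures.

0.6065

k_BT = 8.617×10⁻⁵ × 304 K = 0.0261957 eV.
n₁/n₀ = exp[−(E₁−E₀)/kT] = exp(−(0.0131 eV)/(0.0261957 eV)) = exp(-0.500082) = 0.6065.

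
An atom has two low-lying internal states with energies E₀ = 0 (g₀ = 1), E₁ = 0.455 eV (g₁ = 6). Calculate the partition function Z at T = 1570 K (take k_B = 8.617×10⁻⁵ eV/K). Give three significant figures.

Z = 1.21

k_BT = 8.617×10⁻⁵ × 1570 K = 0.13529 eV.
Eᵢ/kT = 0, 3.3631.
Z = Σ gᵢe^(−Eᵢ/kT) = 1·e^(−0) + 6·e^(−3.3631) = 1.0000 + 0.20777 = 1.2078.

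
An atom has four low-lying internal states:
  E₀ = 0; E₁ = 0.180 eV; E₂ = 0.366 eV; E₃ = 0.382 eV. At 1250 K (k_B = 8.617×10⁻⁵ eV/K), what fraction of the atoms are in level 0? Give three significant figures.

k_BT = 8.617×10⁻⁵ × 1250 K = 0.10771 eV.
Eᵢ/kT = 0, 1.6712, 3.3980, 3.5466.
Z = Σ e^(−Eᵢ/kT) = e^(−0) + e^(−1.6712) + e^(−3.3980) + e^(−3.5466) = 1.0000 + 0.18802 + 0.033440 + 0.028822 = 1.2503.
P₀ = e^(−E₀/kT) / Z = 1.0000/1.2503 = 0.800.

0.800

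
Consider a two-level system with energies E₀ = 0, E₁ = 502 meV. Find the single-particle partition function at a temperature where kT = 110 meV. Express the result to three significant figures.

Eᵢ/kT = 0, 4.5636.
Z = Σ e^(−Eᵢ/kT) = e^(−0) + e^(−4.5636) = 1.0000 + 0.010424 = 1.0104.

Z = 1.01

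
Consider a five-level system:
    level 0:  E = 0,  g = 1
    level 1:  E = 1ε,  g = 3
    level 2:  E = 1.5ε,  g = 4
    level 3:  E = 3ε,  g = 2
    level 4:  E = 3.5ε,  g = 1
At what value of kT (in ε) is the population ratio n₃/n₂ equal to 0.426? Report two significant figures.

9.4 ε

n₃/n₂ = (g₃/g₂) exp[−(E₃−E₂)/kT] = 0.426.
⇒ (E₃−E₂)/kT = ln((2/4)/0.426) = ln(1.174) = 0.1604.
kT = 1.5ε / 0.1604 = 9.4 ε.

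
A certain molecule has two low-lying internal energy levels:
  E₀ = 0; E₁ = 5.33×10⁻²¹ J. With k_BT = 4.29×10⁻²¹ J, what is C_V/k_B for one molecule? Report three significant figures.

Eᵢ/kT = 0, 1.2424.
Z = Σ e^(−Eᵢ/kT) = e^(−0) + e^(−1.2424) = 1.0000 + 0.28869 = 1.2887.
⟨E⟩ = 1.1940, ⟨E²⟩ = 6.3641.
C_V/k_B = (⟨E²⟩ − ⟨E⟩²)/(kT)² = (6.3641 − 1.4256)/18.404 = 0.268.

0.268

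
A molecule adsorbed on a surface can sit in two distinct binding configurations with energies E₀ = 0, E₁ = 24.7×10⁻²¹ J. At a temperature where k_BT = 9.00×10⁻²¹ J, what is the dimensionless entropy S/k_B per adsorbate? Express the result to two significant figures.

Eᵢ/kT = 0, 2.744.
Z = Σ e^(−Eᵢ/kT) = e^(−0) + e^(−2.744) = 1.000 + 0.06431 = 1.064.
⟨E⟩ = Σ EᵢPᵢ = 1.493 ×10⁻²¹ J.
S/k_B = ln Z + ⟨E⟩/kT = ln(1.064) + 1.493/9.00 = 0.06204 + 0.1659 = 0.23.

0.23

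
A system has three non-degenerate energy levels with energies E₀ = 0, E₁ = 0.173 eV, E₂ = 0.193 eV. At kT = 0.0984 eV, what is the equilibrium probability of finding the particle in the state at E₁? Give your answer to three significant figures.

0.131

Eᵢ/kT = 0, 1.7581, 1.9614.
Z = Σ e^(−Eᵢ/kT) = e^(−0) + e^(−1.7581) + e^(−1.9614) = 1.0000 + 0.17237 + 0.14066 = 1.3130.
P₁ = e^(−E₁/kT) / Z = 0.17237/1.3130 = 0.131.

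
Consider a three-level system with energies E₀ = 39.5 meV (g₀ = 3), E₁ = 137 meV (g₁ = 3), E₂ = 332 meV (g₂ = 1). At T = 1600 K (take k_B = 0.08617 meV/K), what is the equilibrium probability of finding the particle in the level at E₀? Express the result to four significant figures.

k_BT = 0.08617 × 1600 K = 137.872 meV.
Eᵢ/kT = 0.286498, 0.993675, 2.40803.
Z = Σ gᵢe^(−Eᵢ/kT) = 3·e^(−0.286498) + 3·e^(−0.993675) + 1·e^(−2.40803) = 2.25267 + 1.11064 + 0.0899924 = 3.45330.
P₀ = g₀ e^(−E₀/kT) / Z = 2.25267/3.45330 = 0.6523.

0.6523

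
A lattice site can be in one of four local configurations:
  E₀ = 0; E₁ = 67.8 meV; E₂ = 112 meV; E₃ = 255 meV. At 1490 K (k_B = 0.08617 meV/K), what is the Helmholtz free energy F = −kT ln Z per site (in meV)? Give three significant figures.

-98.0 meV

k_BT = 0.08617 × 1490 K = 128.39 meV.
Eᵢ/kT = 0, 0.52808, 0.87234, 1.9861.
Z = Σ e^(−Eᵢ/kT) = e^(−0) + e^(−0.52808) + e^(−0.87234) + e^(−1.9861) = 1.0000 + 0.58974 + 0.41797 + 0.13723 = 2.1449.
F = −kT ln Z = −128.39 × ln(2.1449) = −128.39 × 0.76309 = -98.0 meV.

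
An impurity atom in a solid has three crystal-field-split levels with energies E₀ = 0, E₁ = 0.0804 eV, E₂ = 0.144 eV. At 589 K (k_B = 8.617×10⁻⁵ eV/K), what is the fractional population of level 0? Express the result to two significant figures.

0.79

k_BT = 8.617×10⁻⁵ × 589 K = 0.05075 eV.
Eᵢ/kT = 0, 1.584, 2.837.
Z = Σ e^(−Eᵢ/kT) = e^(−0) + e^(−1.584) + e^(−2.837) = 1.000 + 0.2052 + 0.05860 = 1.264.
P₀ = e^(−E₀/kT) / Z = 1.000/1.264 = 0.79.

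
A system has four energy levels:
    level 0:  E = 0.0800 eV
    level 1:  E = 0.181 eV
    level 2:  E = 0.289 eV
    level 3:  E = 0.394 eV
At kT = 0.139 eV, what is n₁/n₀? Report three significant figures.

n₁/n₀ = exp[−(E₁−E₀)/kT] = exp(−(0.1010 eV)/(0.139 eV)) = exp(-0.72662) = 0.484.

0.484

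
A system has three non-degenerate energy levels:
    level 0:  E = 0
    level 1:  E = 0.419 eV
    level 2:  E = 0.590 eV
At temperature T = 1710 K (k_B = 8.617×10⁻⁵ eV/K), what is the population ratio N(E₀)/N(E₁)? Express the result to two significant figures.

17

k_BT = 8.617×10⁻⁵ × 1710 K = 0.1474 eV.
n₀/n₁ = exp[−(E₀−E₁)/kT] = exp(−(-0.419 eV)/(0.1474 eV)) = exp(2.843) = 17.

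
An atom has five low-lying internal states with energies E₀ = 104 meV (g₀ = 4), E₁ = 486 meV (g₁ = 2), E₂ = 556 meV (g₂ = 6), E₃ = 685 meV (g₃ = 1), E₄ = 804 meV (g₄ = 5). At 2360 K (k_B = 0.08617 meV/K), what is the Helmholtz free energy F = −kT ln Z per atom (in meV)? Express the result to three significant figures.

-230 meV

k_BT = 0.08617 × 2360 K = 203.36 meV.
Eᵢ/kT = 0.51141, 2.3899, 2.7341, 3.3684, 3.9536.
Z = Σ gᵢe^(−Eᵢ/kT) = 4·e^(−0.51141) + 2·e^(−2.3899) + 6·e^(−2.7341) + 1·e^(−3.3684) + 5·e^(−3.9536) = 2.3986 + 0.18328 + 0.38971 + 0.034445 + 0.095928 = 3.1020.
F = −kT ln Z = −203.36 × ln(3.1020) = −203.36 × 1.1320 = -230 meV.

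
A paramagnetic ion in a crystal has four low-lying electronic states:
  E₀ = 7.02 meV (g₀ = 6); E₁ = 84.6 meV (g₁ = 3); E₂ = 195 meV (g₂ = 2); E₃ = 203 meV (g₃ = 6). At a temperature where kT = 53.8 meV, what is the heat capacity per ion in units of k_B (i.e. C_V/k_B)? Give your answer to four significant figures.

Eᵢ/kT = 0.130483, 1.57249, 3.62454, 3.77323.
Z = Σ gᵢe^(−Eᵢ/kT) = 6·e^(−0.130483) + 3·e^(−1.57249) + 2·e^(−3.62454) + 6·e^(−3.77323) = 5.26603 + 0.622583 + 0.0533227 + 0.137866 = 6.07980.
⟨E⟩ = 21.0571 meV, ⟨E²⟩ = 2043.55 meV².
C_V/k_B = (⟨E²⟩ − ⟨E⟩²)/(kT)² = (2043.55 − 443.401)/2894.44 = 0.5528.

0.5528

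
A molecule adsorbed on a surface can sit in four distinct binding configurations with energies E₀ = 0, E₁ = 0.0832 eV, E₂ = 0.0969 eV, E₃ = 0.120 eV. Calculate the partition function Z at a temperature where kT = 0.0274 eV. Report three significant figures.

Z = 1.09

Eᵢ/kT = 0, 3.0365, 3.5365, 4.3796.
Z = Σ e^(−Eᵢ/kT) = e^(−0) + e^(−3.0365) + e^(−3.5365) + e^(−4.3796) = 1.0000 + 0.048003 + 0.029115 + 0.012530 = 1.0896.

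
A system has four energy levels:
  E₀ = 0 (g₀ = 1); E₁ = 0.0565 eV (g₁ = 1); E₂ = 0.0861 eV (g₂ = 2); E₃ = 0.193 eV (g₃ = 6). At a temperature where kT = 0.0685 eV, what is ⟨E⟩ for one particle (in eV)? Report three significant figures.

Eᵢ/kT = 0, 0.82482, 1.2569, 2.8175.
Z = Σ gᵢe^(−Eᵢ/kT) = 1·e^(−0) + 1·e^(−0.82482) + 2·e^(−1.2569) + 6·e^(−2.8175) = 1.0000 + 0.43831 + 0.56907 + 0.35853 = 2.3659.
⟨E⟩ = Σ Eᵢ gᵢe^(−Eᵢ/kT) / Z = (0·1.0000 + 0.0565·0.43831 + 0.0861·0.56907 + 0.193·0.35853) / 2.3659 = 0.0604 eV.

0.0604 eV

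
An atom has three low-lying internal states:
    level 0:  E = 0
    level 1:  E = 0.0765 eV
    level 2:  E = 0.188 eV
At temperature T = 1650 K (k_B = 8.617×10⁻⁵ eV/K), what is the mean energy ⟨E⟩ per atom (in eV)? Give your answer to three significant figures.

k_BT = 8.617×10⁻⁵ × 1650 K = 0.14218 eV.
Eᵢ/kT = 0, 0.53805, 1.3223.
Z = Σ e^(−Eᵢ/kT) = e^(−0) + e^(−0.53805) + e^(−1.3223) = 1.0000 + 0.58389 + 0.26652 = 1.8504.
⟨E⟩ = Σ Eᵢ e^(−Eᵢ/kT) / Z = (0·1.0000 + 0.0765·0.58389 + 0.188·0.26652) / 1.8504 = 0.0512 eV.

0.0512 eV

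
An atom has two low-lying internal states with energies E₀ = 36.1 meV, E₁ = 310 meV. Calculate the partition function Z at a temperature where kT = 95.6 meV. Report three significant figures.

Eᵢ/kT = 0.37762, 3.2427.
Z = Σ e^(−Eᵢ/kT) = e^(−0.37762) + e^(−3.2427) = 0.68549 + 0.039058 = 0.72455.

Z = 0.725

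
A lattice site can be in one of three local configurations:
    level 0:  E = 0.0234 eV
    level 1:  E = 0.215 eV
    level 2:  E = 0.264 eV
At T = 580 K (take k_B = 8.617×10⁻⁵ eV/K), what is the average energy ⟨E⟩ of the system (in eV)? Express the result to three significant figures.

0.0293 eV

k_BT = 8.617×10⁻⁵ × 580 K = 0.049979 eV.
Eᵢ/kT = 0.46820, 4.3018, 5.2822.
Z = Σ e^(−Eᵢ/kT) = e^(−0.46820) + e^(−4.3018) + e^(−5.2822) = 0.62613 + 0.013544 + 0.0050812 = 0.64476.
⟨E⟩ = Σ Eᵢ e^(−Eᵢ/kT) / Z = (0.0234·0.62613 + 0.215·0.013544 + 0.264·0.0050812) / 0.64476 = 0.0293 eV.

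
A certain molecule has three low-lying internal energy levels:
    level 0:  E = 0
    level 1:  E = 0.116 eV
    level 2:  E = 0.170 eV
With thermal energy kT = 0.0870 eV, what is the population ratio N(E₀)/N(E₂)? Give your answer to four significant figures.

7.057

n₀/n₂ = exp[−(E₀−E₂)/kT] = exp(−(-0.170 eV)/(0.0870 eV)) = exp(1.95402) = 7.057.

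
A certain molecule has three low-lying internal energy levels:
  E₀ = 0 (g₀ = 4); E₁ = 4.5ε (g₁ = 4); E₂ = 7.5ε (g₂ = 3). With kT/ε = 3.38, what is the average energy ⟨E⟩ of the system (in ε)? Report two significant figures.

Eᵢ/kT = 0, 1.331, 2.219.
Z = Σ gᵢe^(−Eᵢ/kT) = 4·e^(−0) + 4·e^(−1.331) + 3·e^(−2.219) = 4.000 + 1.057 + 0.3262 = 5.383.
⟨E⟩ = Σ Eᵢ gᵢe^(−Eᵢ/kT) / Z = (0·4.000 + 4.5·1.057 + 7.5·0.3262) / 5.383 = 1.3 ε.

1.3 ε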